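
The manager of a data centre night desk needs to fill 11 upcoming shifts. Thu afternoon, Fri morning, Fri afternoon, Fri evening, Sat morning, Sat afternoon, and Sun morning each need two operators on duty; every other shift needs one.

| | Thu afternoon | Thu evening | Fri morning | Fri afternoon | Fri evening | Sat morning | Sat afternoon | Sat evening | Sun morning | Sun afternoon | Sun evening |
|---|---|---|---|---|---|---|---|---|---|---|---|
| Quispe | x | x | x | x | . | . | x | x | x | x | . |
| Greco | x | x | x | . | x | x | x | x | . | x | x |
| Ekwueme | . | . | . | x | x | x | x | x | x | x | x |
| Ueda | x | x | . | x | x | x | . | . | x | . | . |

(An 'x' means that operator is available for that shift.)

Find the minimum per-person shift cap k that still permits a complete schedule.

With 4 operators and 18 worker-slots to fill, someone must work at least ⌈18/4⌉ = 5 shifts, so k ≥ 5.
k = 5 works: Thu afternoon→Quispe+Greco, Thu evening→Quispe, Fri morning→Quispe+Greco, Fri afternoon→Quispe+Ekwueme, Fri evening→Greco+Ueda, Sat morning→Greco+Ueda, Sat afternoon→Quispe+Ekwueme, Sat evening→Ekwueme, Sun morning→Ekwueme+Ueda, Sun afternoon→Ekwueme, Sun evening→Greco.
Loads: Quispe 5, Greco 5, Ekwueme 5, Ueda 3 — all ≤ 5.

5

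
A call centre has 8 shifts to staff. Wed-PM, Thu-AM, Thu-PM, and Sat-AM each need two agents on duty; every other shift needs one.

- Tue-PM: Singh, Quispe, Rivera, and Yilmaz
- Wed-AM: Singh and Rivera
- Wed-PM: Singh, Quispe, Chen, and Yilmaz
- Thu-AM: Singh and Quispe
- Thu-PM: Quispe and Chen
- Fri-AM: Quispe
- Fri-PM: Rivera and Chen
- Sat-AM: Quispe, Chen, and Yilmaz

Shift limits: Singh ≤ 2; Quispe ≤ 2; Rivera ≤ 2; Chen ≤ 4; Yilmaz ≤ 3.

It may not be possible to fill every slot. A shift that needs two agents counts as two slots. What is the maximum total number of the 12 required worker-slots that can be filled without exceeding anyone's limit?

11

Total capacity across all agents is 2+2+2+4+3 = 13, and 12 slots are needed, so at most 12 can be filled.
Shifts {Thu-AM, Thu-PM, Fri-AM} need 5 slots but only Singh, Quispe, and Chen are available for them, supplying at most 4 — so at least 1 slot must go unfilled.
An assignment achieving 11: Tue-PM→Rivera, Wed-AM→Singh, Wed-PM→Chen+Yilmaz, Thu-AM→Singh+Quispe, Thu-PM→Chen, Fri-AM→Quispe, Fri-PM→Rivera, Sat-AM→Chen+Yilmaz.
Loads: Singh 2/2, Quispe 2/2, Rivera 2/2, Chen 3/4, Yilmaz 2/3.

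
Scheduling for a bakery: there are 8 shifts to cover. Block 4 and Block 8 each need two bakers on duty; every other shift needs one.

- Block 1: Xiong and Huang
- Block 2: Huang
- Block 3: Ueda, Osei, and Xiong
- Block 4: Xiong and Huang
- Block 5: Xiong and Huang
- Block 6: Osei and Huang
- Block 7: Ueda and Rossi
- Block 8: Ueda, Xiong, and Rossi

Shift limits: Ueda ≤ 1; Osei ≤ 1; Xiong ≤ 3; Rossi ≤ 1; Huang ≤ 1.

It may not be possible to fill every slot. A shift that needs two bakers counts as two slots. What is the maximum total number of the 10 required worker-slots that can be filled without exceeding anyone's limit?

Total capacity across all bakers is 1+1+3+1+1 = 7, and 10 slots are needed, so at most 7 can be filled.
An assignment achieving 7: Block 1→Xiong, Block 2→Huang, Block 4→Xiong, Block 5→Xiong, Block 6→Osei, Block 7→Ueda, Block 8→Rossi.
Loads: Ueda 1/1, Osei 1/1, Xiong 3/3, Rossi 1/1, Huang 1/1.

7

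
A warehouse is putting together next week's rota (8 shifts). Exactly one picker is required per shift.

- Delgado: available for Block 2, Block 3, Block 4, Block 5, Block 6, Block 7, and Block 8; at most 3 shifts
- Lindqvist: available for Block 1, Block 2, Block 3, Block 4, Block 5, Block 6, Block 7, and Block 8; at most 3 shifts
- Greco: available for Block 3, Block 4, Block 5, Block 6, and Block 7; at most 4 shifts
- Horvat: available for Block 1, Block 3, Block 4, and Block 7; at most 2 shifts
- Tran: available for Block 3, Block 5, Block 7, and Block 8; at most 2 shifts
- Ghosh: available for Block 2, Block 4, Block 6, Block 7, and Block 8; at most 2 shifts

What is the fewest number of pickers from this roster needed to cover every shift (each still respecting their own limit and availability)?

8 slots to fill and no one can take more than 4, so at least ⌈8/4⌉ = 2 pickers are needed.
Any 2 pickers together have capacity at most 4+3 = 7 < 8 slots, so 2 can never suffice.
Delgado, Lindqvist, and Greco alone can cover everything: Block 1→Lindqvist, Block 2→Delgado, Block 3→Delgado, Block 4→Lindqvist, Block 5→Lindqvist, Block 6→Greco, Block 7→Greco, Block 8→Delgado.

3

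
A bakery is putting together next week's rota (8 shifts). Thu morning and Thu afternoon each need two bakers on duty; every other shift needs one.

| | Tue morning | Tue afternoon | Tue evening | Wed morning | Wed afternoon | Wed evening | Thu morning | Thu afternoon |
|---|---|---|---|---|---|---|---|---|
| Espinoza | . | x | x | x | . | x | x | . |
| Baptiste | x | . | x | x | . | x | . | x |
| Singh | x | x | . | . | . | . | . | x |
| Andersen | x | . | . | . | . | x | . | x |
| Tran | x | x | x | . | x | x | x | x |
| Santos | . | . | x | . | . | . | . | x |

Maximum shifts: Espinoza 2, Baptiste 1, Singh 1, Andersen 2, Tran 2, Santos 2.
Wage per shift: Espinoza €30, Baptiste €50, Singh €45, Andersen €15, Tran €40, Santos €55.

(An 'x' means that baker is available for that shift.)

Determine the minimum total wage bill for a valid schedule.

€375

Wed afternoon can only be covered by Tran, so that assignment is forced.
Thu morning can only be covered by Espinoza and Tran, so that assignment is forced.
Picking the cheapest available baker for each shift independently would cost €285, but that ignores the shift limits.
An optimal schedule: Tue morning→Baptiste, Tue afternoon→Singh, Tue evening→Santos, Wed morning→Espinoza, Wed afternoon→Tran, Wed evening→Andersen, Thu morning→Espinoza+Tran, Thu afternoon→Andersen+Santos.
Total: 50 + 45 + 55 + 30 + 40 + 15 + 30 + 40 + 15 + 55 = €375.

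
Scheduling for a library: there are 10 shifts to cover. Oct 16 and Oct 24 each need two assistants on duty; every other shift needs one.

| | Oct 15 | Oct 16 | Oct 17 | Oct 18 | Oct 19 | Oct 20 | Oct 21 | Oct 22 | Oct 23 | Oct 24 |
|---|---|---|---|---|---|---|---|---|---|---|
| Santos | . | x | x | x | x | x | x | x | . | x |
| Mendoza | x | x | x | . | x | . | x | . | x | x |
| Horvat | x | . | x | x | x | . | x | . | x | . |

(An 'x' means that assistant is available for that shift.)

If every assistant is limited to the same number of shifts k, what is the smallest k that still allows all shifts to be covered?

With 3 assistants and 12 worker-slots to fill, someone must work at least ⌈12/3⌉ = 4 shifts, so k ≥ 4.
k = 4 works: Oct 15→Mendoza, Oct 16→Santos+Mendoza, Oct 17→Horvat, Oct 18→Horvat, Oct 19→Horvat, Oct 20→Santos, Oct 21→Horvat, Oct 22→Santos, Oct 23→Mendoza, Oct 24→Santos+Mendoza.
Loads: Santos 4, Mendoza 4, Horvat 4 — all ≤ 4.

4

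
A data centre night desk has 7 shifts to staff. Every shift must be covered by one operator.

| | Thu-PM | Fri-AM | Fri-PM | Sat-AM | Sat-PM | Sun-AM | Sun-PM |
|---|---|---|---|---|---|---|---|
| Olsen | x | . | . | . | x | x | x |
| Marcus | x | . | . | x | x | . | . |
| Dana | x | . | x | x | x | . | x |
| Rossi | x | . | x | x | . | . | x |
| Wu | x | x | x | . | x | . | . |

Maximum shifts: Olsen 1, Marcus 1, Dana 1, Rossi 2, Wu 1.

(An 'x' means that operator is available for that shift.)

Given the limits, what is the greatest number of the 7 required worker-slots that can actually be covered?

6

Total capacity across all operators is 1+1+1+2+1 = 6, and 7 slots are needed, so at most 6 can be filled.
An assignment achieving 6: Thu-PM→Rossi, Fri-AM→Wu, Fri-PM→Dana, Sat-AM→Marcus, Sun-AM→Olsen, Sun-PM→Rossi.
Loads: Olsen 1/1, Marcus 1/1, Dana 1/1, Rossi 2/2, Wu 1/1.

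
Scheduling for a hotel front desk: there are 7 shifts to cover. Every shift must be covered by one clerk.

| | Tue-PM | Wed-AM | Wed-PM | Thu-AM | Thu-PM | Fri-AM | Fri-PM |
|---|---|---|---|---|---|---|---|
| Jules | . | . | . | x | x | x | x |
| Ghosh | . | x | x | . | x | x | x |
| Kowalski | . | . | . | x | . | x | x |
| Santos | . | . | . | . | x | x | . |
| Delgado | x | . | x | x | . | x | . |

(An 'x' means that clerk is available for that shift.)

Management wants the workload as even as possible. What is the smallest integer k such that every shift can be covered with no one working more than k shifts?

2

With 5 clerks and 7 worker-slots to fill, someone must work at least ⌈7/5⌉ = 2 shifts, so k ≥ 2.
k = 2 works: Tue-PM→Delgado, Wed-AM→Ghosh, Wed-PM→Ghosh, Thu-AM→Jules, Thu-PM→Jules, Fri-AM→Kowalski, Fri-PM→Kowalski.
Loads: Jules 2, Ghosh 2, Kowalski 2, Santos 0, Delgado 1 — all ≤ 2.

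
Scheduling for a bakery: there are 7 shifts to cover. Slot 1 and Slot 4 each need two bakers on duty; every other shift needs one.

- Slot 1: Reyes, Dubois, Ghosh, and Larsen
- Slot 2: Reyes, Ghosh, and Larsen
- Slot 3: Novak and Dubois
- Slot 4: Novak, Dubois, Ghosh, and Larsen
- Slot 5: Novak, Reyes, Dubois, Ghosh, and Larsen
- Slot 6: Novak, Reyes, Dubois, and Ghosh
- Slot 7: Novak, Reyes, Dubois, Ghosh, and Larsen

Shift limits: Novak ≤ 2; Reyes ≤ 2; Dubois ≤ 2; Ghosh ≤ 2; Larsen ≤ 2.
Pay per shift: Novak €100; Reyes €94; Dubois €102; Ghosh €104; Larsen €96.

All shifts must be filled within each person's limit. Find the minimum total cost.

Picking the cheapest available baker for each shift independently would cost €862, but that ignores the shift limits.
An optimal schedule: Slot 1→Dubois+Ghosh, Slot 2→Reyes, Slot 3→Novak, Slot 4→Novak+Dubois, Slot 5→Larsen, Slot 6→Reyes, Slot 7→Larsen.
Total: 102 + 104 + 94 + 100 + 100 + 102 + 96 + 94 + 96 = €888.

€888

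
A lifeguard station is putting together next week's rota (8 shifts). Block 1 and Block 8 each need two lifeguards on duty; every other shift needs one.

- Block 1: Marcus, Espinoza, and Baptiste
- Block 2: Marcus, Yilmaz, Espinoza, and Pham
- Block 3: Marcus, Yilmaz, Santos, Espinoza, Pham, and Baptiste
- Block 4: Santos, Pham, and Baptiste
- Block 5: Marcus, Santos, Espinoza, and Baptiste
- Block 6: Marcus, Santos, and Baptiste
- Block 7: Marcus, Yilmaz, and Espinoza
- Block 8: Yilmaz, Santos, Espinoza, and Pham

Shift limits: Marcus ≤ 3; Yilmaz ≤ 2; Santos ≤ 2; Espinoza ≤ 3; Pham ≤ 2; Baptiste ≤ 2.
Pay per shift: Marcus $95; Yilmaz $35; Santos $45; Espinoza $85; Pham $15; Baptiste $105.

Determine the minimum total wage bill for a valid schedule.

Picking the cheapest available lifeguard for each shift independently would cost $400, but that ignores the shift limits.
An optimal schedule: Block 1→Espinoza+Marcus, Block 2→Pham, Block 3→Espinoza, Block 4→Pham, Block 5→Santos, Block 6→Santos, Block 7→Yilmaz, Block 8→Yilmaz+Espinoza.
Total: 85 + 95 + 15 + 85 + 15 + 45 + 45 + 35 + 35 + 85 = $540.

$540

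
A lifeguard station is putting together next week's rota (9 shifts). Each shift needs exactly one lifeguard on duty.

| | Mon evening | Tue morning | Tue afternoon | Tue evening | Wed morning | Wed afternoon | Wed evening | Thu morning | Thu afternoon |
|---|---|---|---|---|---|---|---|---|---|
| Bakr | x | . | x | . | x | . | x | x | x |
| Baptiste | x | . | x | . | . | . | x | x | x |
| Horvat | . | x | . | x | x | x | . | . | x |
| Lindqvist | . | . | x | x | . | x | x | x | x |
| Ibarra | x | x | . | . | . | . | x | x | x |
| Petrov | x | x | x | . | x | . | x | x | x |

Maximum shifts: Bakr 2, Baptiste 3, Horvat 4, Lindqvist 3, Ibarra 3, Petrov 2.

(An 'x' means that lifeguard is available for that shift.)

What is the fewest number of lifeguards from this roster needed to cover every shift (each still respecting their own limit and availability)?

9 slots to fill and no one can take more than 4, so at least ⌈9/4⌉ = 3 lifeguards are needed.
Bakr, Baptiste, and Horvat alone can cover everything: Mon evening→Bakr, Tue morning→Horvat, Tue afternoon→Bakr, Tue evening→Horvat, Wed morning→Horvat, Wed afternoon→Horvat, Wed evening→Baptiste, Thu morning→Baptiste, Thu afternoon→Baptiste.

3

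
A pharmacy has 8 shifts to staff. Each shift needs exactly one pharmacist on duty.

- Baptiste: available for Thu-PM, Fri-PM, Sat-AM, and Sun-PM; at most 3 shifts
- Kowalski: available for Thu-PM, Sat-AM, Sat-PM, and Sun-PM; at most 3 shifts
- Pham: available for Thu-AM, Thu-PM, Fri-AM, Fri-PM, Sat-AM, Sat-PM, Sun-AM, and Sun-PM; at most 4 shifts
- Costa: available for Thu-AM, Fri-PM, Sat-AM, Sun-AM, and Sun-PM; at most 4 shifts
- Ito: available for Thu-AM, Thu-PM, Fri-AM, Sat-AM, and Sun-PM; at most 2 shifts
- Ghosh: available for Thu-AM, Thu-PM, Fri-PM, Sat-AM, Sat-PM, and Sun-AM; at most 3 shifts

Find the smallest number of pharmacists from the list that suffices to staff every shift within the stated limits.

2

8 slots to fill and no one can take more than 4, so at least ⌈8/4⌉ = 2 pharmacists are needed.
Pham and Costa alone can cover everything: Thu-AM→Pham, Thu-PM→Pham, Fri-AM→Pham, Fri-PM→Costa, Sat-AM→Costa, Sat-PM→Pham, Sun-AM→Costa, Sun-PM→Costa.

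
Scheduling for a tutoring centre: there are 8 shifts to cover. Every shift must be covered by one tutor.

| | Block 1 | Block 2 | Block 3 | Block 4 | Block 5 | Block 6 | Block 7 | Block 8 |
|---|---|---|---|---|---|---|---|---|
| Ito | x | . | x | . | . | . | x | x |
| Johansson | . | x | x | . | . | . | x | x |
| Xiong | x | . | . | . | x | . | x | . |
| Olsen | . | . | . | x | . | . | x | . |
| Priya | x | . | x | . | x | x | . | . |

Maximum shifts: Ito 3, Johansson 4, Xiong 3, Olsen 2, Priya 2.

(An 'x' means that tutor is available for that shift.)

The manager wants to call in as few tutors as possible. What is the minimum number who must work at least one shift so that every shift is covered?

4

8 slots to fill and no one can take more than 4, so at least ⌈8/4⌉ = 2 tutors are needed.
No set of 3 tutors can cover every shift (each such set leaves at least one shift with no one available or exceeds a cap).
Ito, Johansson, Olsen, and Priya alone can cover everything: Block 1→Ito, Block 2→Johansson, Block 3→Ito, Block 4→Olsen, Block 5→Priya, Block 6→Priya, Block 7→Johansson, Block 8→Ito.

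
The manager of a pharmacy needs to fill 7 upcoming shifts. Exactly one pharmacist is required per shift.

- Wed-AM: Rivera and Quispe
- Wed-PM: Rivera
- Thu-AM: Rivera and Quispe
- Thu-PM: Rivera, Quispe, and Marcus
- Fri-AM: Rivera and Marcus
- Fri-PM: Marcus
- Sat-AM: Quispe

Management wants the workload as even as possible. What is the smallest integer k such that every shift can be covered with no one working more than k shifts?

3

With 3 pharmacists and 7 worker-slots to fill, someone must work at least ⌈7/3⌉ = 3 shifts, so k ≥ 3.
k = 3 works: Wed-AM→Rivera, Wed-PM→Rivera, Thu-AM→Rivera, Thu-PM→Quispe, Fri-AM→Marcus, Fri-PM→Marcus, Sat-AM→Quispe.
Loads: Rivera 3, Quispe 2, Marcus 2 — all ≤ 3.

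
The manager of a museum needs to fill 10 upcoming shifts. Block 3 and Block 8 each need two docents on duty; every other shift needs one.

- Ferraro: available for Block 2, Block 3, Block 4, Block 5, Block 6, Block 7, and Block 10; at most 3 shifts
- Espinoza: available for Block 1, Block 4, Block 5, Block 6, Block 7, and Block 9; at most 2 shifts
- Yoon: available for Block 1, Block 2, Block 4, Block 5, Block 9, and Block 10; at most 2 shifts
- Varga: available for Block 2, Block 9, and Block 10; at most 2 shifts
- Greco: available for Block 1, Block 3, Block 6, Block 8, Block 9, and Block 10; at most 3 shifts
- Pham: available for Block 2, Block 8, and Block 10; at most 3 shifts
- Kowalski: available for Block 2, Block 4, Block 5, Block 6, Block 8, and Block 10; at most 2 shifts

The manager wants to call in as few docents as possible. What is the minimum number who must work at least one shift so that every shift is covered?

5

12 slots to fill and no one can take more than 3, so at least ⌈12/3⌉ = 4 docents are needed.
Any 4 docents together have capacity at most 3+3+3+2 = 11 < 12 slots, so 4 can never suffice.
Ferraro, Espinoza, Yoon, Greco, and Pham alone can cover everything: Block 1→Espinoza, Block 2→Ferraro, Block 3→Ferraro+Greco, Block 4→Espinoza, Block 5→Yoon, Block 6→Greco, Block 7→Ferraro, Block 8→Greco+Pham, Block 9→Yoon, Block 10→Pham.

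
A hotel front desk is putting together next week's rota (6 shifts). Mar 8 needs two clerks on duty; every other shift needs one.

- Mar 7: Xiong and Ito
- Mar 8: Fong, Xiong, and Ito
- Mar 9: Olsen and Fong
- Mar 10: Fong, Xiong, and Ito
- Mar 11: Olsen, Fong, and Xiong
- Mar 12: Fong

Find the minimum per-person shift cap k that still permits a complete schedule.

2

With 4 clerks and 7 worker-slots to fill, someone must work at least ⌈7/4⌉ = 2 shifts, so k ≥ 2.
k = 2 works: Mar 7→Xiong, Mar 8→Fong+Xiong, Mar 9→Olsen, Mar 10→Ito, Mar 11→Olsen, Mar 12→Fong.
Loads: Olsen 2, Fong 2, Xiong 2, Ito 1 — all ≤ 2.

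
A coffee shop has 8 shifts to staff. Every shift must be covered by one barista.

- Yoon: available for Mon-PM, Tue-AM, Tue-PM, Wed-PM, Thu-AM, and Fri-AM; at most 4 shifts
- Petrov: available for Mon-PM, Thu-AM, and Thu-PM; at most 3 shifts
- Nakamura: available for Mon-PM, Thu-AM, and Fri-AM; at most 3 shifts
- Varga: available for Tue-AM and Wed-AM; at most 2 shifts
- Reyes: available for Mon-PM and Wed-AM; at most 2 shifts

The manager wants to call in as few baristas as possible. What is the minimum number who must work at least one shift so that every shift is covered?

3

8 slots to fill and no one can take more than 4, so at least ⌈8/4⌉ = 2 baristas are needed.
Any 2 baristas together have capacity at most 4+3 = 7 < 8 slots, so 2 can never suffice.
Yoon, Petrov, and Varga alone can cover everything: Mon-PM→Yoon, Tue-AM→Varga, Tue-PM→Yoon, Wed-AM→Varga, Wed-PM→Yoon, Thu-AM→Petrov, Thu-PM→Petrov, Fri-AM→Yoon.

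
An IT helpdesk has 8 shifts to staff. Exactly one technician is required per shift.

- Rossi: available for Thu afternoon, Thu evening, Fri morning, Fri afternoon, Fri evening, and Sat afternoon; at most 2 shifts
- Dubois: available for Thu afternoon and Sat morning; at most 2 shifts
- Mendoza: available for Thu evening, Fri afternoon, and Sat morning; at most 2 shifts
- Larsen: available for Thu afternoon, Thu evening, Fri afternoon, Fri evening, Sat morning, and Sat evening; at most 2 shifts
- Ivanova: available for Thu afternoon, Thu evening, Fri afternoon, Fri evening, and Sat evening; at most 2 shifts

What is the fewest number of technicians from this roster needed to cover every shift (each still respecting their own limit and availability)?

8 slots to fill and no one can take more than 2, so at least ⌈8/2⌉ = 4 technicians are needed.
Rossi, Dubois, Mendoza, and Larsen alone can cover everything: Thu afternoon→Dubois, Thu evening→Mendoza, Fri morning→Rossi, Fri afternoon→Mendoza, Fri evening→Larsen, Sat morning→Dubois, Sat afternoon→Rossi, Sat evening→Larsen.

4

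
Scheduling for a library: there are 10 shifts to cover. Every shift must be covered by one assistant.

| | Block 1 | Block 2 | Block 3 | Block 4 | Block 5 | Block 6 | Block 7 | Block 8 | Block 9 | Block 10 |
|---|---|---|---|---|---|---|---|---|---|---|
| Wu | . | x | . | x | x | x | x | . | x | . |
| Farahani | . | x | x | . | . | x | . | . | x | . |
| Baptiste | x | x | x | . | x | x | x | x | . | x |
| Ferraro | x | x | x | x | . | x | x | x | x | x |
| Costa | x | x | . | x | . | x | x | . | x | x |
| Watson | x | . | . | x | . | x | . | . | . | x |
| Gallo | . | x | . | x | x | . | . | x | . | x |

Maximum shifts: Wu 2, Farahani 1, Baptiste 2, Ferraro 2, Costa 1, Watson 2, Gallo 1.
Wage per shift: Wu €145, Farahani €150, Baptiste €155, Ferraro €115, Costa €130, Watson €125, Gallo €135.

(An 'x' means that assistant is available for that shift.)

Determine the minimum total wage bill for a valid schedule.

€1340

Picking the cheapest available assistant for each shift independently would cost €1170, but that ignores the shift limits.
An optimal schedule: Block 1→Watson, Block 2→Wu, Block 3→Ferraro, Block 4→Watson, Block 5→Gallo, Block 6→Farahani, Block 7→Costa, Block 8→Ferraro, Block 9→Wu, Block 10→Baptiste.
Total: 125 + 145 + 115 + 125 + 135 + 150 + 130 + 115 + 145 + 155 = €1340.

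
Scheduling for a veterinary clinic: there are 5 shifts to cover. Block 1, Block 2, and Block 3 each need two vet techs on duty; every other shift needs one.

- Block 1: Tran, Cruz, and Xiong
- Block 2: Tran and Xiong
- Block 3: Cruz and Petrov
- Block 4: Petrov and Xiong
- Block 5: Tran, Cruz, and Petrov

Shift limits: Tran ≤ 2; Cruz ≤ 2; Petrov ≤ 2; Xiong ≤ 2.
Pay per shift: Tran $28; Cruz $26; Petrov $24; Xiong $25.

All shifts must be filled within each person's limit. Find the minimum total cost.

Block 2 can only be covered by Tran and Xiong, so that assignment is forced.
Block 3 can only be covered by Cruz and Petrov, so that assignment is forced.
Picking the cheapest available vet tech for each shift independently would cost $202, but that ignores the shift limits.
An optimal schedule: Block 1→Tran+Xiong, Block 2→Tran+Xiong, Block 3→Cruz+Petrov, Block 4→Petrov, Block 5→Cruz.
Total: 28 + 25 + 28 + 25 + 26 + 24 + 24 + 26 = $206.

$206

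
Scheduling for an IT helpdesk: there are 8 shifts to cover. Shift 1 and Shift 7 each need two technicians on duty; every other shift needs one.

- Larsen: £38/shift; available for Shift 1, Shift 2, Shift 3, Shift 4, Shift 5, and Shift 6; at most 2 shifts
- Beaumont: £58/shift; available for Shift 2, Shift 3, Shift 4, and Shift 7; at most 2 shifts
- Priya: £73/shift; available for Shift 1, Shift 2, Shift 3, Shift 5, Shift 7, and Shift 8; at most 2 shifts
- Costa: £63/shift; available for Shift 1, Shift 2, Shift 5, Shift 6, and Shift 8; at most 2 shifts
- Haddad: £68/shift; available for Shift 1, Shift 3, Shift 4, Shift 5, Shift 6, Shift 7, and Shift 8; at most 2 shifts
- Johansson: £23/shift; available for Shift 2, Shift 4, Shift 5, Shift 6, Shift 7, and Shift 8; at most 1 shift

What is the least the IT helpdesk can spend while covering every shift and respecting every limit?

Picking the cheapest available technician for each shift independently would cost £335, but that ignores the shift limits.
An optimal schedule: Shift 1→Haddad+Priya, Shift 2→Beaumont, Shift 3→Larsen, Shift 4→Johansson, Shift 5→Costa, Shift 6→Larsen, Shift 7→Beaumont+Haddad, Shift 8→Costa.
Total: 68 + 73 + 58 + 38 + 23 + 63 + 38 + 58 + 68 + 63 = £550.

£550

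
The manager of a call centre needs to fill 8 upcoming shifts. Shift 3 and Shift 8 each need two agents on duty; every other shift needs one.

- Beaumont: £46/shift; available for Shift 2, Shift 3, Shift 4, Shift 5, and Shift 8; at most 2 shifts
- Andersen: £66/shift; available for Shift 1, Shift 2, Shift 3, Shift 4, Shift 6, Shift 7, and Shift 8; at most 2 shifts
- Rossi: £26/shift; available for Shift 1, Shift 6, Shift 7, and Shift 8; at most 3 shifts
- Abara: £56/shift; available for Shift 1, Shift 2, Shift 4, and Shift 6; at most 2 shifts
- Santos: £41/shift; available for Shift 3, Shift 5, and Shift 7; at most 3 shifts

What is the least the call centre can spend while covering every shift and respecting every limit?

Picking the cheapest available agent for each shift independently would cost £370, but that ignores the shift limits.
An optimal schedule: Shift 1→Rossi, Shift 2→Abara, Shift 3→Santos+Beaumont, Shift 4→Abara, Shift 5→Santos, Shift 6→Rossi, Shift 7→Santos, Shift 8→Rossi+Beaumont.
Total: 26 + 56 + 41 + 46 + 56 + 41 + 26 + 41 + 26 + 46 = £405.

£405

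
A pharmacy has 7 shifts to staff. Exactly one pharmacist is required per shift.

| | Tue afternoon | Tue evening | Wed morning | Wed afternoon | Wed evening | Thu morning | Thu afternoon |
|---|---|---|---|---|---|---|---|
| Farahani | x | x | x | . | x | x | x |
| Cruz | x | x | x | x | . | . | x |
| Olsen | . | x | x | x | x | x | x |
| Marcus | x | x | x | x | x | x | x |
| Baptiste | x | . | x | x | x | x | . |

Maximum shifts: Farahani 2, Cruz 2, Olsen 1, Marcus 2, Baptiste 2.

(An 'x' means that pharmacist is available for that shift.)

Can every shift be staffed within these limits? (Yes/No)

Yes

One valid schedule: Tue afternoon→Farahani, Tue evening→Farahani, Wed morning→Marcus, Wed afternoon→Cruz, Wed evening→Olsen, Thu morning→Marcus, Thu afternoon→Cruz.
Loads: Farahani 2/2, Cruz 2/2, Olsen 1/1, Marcus 2/2, Baptiste 0/2 — all within limits.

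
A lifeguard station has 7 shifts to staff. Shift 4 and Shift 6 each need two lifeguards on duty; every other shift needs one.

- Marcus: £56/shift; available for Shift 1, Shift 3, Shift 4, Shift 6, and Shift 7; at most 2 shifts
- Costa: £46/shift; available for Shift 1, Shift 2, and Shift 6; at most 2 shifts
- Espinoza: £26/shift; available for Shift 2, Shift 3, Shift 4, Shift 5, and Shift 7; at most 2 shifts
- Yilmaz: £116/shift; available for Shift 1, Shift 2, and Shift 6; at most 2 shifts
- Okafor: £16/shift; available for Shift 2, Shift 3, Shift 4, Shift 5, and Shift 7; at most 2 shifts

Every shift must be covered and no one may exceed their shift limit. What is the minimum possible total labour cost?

£404

Picking the cheapest available lifeguard for each shift independently would cost £254, but that ignores the shift limits.
An optimal schedule: Shift 1→Marcus, Shift 2→Costa, Shift 3→Marcus, Shift 4→Espinoza+Okafor, Shift 5→Espinoza, Shift 6→Costa+Yilmaz, Shift 7→Okafor.
Total: 56 + 46 + 56 + 26 + 16 + 26 + 46 + 116 + 16 = £404.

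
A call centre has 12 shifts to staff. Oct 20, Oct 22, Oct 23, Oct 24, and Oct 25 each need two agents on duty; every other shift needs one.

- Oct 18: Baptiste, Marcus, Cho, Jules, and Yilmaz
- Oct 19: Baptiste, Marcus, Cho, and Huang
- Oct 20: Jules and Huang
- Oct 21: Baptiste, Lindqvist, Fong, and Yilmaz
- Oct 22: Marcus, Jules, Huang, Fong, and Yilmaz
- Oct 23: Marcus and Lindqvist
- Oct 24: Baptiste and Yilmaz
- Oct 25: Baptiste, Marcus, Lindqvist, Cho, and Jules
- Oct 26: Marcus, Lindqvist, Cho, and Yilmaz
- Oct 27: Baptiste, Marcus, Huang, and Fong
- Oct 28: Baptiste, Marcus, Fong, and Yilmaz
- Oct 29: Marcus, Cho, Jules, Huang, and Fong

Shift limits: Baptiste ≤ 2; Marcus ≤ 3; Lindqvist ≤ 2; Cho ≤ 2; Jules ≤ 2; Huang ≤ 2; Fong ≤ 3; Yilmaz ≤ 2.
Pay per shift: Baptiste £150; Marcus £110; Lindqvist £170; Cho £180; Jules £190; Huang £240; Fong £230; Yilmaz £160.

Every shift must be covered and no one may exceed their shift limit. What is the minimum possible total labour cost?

Oct 20 can only be covered by Jules and Huang, so that assignment is forced.
Oct 23 can only be covered by Marcus and Lindqvist, so that assignment is forced.
Oct 24 can only be covered by Baptiste and Yilmaz, so that assignment is forced.
Picking the cheapest available agent for each shift independently would cost £2360, but that ignores the shift limits.
An optimal schedule: Oct 18→Cho, Oct 19→Marcus, Oct 20→Jules+Huang, Oct 21→Baptiste, Oct 22→Jules+Fong, Oct 23→Marcus+Lindqvist, Oct 24→Baptiste+Yilmaz, Oct 25→Lindqvist+Cho, Oct 26→Marcus, Oct 27→Fong, Oct 28→Yilmaz, Oct 29→Fong.
Total: 180 + 110 + 190 + 240 + 150 + 190 + 230 + 110 + 170 + 150 + 160 + 170 + 180 + 110 + 230 + 160 + 230 = £2960.

£2960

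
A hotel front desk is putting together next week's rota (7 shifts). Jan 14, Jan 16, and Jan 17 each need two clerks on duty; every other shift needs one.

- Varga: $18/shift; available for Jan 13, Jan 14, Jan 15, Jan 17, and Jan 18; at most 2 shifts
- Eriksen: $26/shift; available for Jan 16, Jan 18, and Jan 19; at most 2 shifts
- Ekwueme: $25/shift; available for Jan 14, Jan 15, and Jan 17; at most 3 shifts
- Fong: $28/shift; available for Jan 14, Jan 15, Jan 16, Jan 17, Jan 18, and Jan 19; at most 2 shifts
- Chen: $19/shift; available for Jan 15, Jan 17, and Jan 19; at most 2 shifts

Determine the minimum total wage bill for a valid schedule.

$229

Jan 13 can only be covered by Varga, so that assignment is forced.
Jan 16 can only be covered by Eriksen and Fong, so that assignment is forced.
Picking the cheapest available clerk for each shift independently would cost $207, but that ignores the shift limits.
An optimal schedule: Jan 13→Varga, Jan 14→Varga+Ekwueme, Jan 15→Ekwueme, Jan 16→Eriksen+Fong, Jan 17→Chen+Ekwueme, Jan 18→Eriksen, Jan 19→Chen.
Total: 18 + 18 + 25 + 25 + 26 + 28 + 19 + 25 + 26 + 19 = $229.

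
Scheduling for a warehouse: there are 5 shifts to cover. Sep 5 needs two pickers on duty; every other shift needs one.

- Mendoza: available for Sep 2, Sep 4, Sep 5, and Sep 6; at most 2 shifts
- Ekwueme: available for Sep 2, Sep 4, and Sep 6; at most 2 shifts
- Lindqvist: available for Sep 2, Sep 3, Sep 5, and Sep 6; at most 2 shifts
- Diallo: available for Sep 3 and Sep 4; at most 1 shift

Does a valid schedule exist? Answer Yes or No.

Sep 5 can only be covered by Mendoza and Lindqvist, so that assignment is forced.
One valid schedule: Sep 2→Mendoza, Sep 3→Lindqvist, Sep 4→Ekwueme, Sep 5→Mendoza+Lindqvist, Sep 6→Ekwueme.
Loads: Mendoza 2/2, Ekwueme 2/2, Lindqvist 2/2, Diallo 0/1 — all within limits.

Yes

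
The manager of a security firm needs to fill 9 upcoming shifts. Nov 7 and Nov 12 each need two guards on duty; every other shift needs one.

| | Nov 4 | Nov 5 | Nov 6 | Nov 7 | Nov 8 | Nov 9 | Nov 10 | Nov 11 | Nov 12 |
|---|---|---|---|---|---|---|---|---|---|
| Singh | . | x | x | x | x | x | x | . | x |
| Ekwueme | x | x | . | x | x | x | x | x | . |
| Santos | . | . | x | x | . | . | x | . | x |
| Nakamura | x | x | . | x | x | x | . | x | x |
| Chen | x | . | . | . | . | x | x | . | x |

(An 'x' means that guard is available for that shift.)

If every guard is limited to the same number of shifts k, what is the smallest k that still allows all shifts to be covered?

3

With 5 guards and 11 worker-slots to fill, someone must work at least ⌈11/5⌉ = 3 shifts, so k ≥ 3.
k = 3 works: Nov 4→Ekwueme, Nov 5→Singh, Nov 6→Singh, Nov 7→Santos+Nakamura, Nov 8→Singh, Nov 9→Ekwueme, Nov 10→Santos, Nov 11→Ekwueme, Nov 12→Santos+Nakamura.
Loads: Singh 3, Ekwueme 3, Santos 3, Nakamura 2, Chen 0 — all ≤ 3.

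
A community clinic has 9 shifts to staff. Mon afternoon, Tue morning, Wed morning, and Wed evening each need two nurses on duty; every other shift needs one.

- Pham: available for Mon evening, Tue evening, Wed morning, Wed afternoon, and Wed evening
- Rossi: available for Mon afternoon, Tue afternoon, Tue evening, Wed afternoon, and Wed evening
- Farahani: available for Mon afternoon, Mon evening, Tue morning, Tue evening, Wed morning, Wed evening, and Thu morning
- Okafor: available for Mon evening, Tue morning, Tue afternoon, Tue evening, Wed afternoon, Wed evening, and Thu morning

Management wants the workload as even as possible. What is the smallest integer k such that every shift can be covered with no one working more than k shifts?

With 4 nurses and 13 worker-slots to fill, someone must work at least ⌈13/4⌉ = 4 shifts, so k ≥ 4.
k = 4 works: Mon afternoon→Rossi+Farahani, Mon evening→Pham, Tue morning→Farahani+Okafor, Tue afternoon→Rossi, Tue evening→Pham, Wed morning→Pham+Farahani, Wed afternoon→Pham, Wed evening→Rossi+Okafor, Thu morning→Farahani.
Loads: Pham 4, Rossi 3, Farahani 4, Okafor 2 — all ≤ 4.

4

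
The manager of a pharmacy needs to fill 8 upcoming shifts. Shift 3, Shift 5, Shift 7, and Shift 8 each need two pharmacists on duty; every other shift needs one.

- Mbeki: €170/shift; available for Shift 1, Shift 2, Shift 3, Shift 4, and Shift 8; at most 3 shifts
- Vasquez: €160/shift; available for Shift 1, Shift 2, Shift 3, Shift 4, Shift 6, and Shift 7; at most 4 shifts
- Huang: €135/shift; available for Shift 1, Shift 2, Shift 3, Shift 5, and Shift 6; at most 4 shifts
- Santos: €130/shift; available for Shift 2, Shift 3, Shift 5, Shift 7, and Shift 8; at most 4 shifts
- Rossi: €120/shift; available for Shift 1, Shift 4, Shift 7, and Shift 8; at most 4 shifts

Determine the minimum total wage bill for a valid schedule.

€1540

Shift 5 can only be covered by Huang and Santos, so that assignment is forced.
Picking the cheapest available pharmacist for each shift independently would cost €1535, but that ignores the shift limits.
An optimal schedule: Shift 1→Rossi, Shift 2→Huang, Shift 3→Santos+Huang, Shift 4→Rossi, Shift 5→Santos+Huang, Shift 6→Huang, Shift 7→Rossi+Santos, Shift 8→Rossi+Santos.
Total: 120 + 135 + 130 + 135 + 120 + 130 + 135 + 135 + 120 + 130 + 120 + 130 = €1540.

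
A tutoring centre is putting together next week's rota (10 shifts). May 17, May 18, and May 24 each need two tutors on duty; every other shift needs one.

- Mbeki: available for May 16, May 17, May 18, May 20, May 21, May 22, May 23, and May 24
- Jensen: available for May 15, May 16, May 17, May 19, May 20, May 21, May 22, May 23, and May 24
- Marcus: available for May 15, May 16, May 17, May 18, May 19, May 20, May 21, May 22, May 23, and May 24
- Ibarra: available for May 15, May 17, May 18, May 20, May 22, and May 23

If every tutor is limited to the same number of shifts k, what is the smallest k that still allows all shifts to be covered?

With 4 tutors and 13 worker-slots to fill, someone must work at least ⌈13/4⌉ = 4 shifts, so k ≥ 4.
k = 4 works: May 15→Jensen, May 16→Mbeki, May 17→Marcus+Ibarra, May 18→Mbeki+Marcus, May 19→Jensen, May 20→Jensen, May 21→Mbeki, May 22→Marcus, May 23→Marcus, May 24→Mbeki+Jensen.
Loads: Mbeki 4, Jensen 4, Marcus 4, Ibarra 1 — all ≤ 4.

4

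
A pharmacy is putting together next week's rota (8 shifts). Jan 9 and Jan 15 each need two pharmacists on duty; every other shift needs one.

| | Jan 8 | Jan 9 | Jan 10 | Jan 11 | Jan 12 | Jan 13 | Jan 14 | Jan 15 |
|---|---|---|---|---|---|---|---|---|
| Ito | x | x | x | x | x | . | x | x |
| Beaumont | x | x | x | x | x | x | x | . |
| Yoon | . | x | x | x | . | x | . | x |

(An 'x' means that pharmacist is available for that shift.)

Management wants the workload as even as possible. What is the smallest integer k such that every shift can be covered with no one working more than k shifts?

4

With 3 pharmacists and 10 worker-slots to fill, someone must work at least ⌈10/3⌉ = 4 shifts, so k ≥ 4.
k = 4 works: Jan 8→Ito, Jan 9→Beaumont+Yoon, Jan 10→Beaumont, Jan 11→Beaumont, Jan 12→Ito, Jan 13→Beaumont, Jan 14→Ito, Jan 15→Ito+Yoon.
Loads: Ito 4, Beaumont 4, Yoon 2 — all ≤ 4.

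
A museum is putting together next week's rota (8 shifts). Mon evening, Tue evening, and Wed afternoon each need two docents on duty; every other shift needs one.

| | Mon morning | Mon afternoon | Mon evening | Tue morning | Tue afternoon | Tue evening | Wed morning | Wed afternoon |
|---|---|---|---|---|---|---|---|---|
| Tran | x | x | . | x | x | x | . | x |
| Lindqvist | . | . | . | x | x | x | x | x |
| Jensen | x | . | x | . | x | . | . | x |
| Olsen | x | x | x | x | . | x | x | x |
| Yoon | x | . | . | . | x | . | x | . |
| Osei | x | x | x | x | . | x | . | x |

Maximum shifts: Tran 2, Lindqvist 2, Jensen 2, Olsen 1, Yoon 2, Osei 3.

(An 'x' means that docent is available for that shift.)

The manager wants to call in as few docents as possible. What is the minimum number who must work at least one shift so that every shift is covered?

5

11 slots to fill and no one can take more than 3, so at least ⌈11/3⌉ = 4 docents are needed.
Any 4 docents together have capacity at most 3+2+2+2 = 9 < 11 slots, so 4 can never suffice.
Tran, Lindqvist, Jensen, Yoon, and Osei alone can cover everything: Mon morning→Yoon, Mon afternoon→Tran, Mon evening→Jensen+Osei, Tue morning→Tran, Tue afternoon→Yoon, Tue evening→Lindqvist+Osei, Wed morning→Lindqvist, Wed afternoon→Jensen+Osei.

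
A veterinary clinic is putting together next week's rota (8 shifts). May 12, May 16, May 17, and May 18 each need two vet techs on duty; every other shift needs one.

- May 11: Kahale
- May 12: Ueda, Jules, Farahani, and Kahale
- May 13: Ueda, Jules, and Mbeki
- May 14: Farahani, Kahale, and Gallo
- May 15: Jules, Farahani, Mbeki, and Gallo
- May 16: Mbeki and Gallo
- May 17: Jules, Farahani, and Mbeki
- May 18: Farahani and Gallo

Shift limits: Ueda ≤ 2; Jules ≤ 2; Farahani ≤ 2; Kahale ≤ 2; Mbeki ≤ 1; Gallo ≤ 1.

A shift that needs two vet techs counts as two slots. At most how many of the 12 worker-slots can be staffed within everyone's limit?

10

Total capacity across all vet techs is 2+2+2+2+1+1 = 10, and 12 slots are needed, so at most 10 can be filled.
An assignment achieving 10: May 11→Kahale, May 12→Ueda+Kahale, May 13→Ueda, May 14→Farahani, May 15→Jules, May 16→Mbeki+Gallo, May 17→Jules, May 18→Farahani.
Loads: Ueda 2/2, Jules 2/2, Farahani 2/2, Kahale 2/2, Mbeki 1/1, Gallo 1/1.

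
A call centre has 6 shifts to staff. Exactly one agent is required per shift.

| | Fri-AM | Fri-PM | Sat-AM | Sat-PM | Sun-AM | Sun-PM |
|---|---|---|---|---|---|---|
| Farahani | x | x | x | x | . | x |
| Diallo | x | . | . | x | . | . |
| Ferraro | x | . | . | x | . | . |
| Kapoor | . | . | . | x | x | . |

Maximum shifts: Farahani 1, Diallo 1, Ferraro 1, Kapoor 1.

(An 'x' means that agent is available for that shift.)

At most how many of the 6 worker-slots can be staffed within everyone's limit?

4

Total capacity across all agents is 1+1+1+1 = 4, and 6 slots are needed, so at most 4 can be filled.
An assignment achieving 4: Fri-AM→Diallo, Fri-PM→Farahani, Sat-PM→Ferraro, Sun-AM→Kapoor.
Loads: Farahani 1/1, Diallo 1/1, Ferraro 1/1, Kapoor 1/1.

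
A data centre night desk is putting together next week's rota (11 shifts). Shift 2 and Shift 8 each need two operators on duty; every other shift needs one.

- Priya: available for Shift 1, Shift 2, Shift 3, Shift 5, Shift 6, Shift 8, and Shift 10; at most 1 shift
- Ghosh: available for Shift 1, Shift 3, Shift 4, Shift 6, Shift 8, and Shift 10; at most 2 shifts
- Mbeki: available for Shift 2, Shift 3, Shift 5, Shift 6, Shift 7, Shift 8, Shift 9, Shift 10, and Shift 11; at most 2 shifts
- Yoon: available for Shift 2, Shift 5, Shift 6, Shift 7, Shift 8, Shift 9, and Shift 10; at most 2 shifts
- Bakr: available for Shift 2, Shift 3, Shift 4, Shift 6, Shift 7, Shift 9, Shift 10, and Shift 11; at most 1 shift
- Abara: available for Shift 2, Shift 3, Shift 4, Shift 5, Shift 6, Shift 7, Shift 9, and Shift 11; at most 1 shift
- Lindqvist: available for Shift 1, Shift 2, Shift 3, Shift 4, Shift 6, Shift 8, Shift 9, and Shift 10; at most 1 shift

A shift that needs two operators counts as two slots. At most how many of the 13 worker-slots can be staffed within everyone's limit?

Total capacity across all operators is 1+2+2+2+1+1+1 = 10, and 13 slots are needed, so at most 10 can be filled.
An assignment achieving 10: Shift 1→Priya, Shift 2→Abara+Lindqvist, Shift 4→Ghosh, Shift 5→Mbeki, Shift 7→Yoon, Shift 8→Ghosh+Yoon, Shift 9→Bakr, Shift 11→Mbeki.
Loads: Priya 1/1, Ghosh 2/2, Mbeki 2/2, Yoon 2/2, Bakr 1/1, Abara 1/1, Lindqvist 1/1.

10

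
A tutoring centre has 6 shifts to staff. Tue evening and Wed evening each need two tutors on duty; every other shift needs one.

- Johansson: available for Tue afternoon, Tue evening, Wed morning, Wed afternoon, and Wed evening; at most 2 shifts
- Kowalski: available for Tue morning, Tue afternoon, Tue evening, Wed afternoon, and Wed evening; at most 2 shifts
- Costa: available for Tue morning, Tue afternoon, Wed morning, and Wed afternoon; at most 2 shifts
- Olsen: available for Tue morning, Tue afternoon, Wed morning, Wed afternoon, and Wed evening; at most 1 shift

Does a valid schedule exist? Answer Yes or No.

Total capacity is 2+2+2+1 = 7 but 8 worker-slots are needed — infeasible.

No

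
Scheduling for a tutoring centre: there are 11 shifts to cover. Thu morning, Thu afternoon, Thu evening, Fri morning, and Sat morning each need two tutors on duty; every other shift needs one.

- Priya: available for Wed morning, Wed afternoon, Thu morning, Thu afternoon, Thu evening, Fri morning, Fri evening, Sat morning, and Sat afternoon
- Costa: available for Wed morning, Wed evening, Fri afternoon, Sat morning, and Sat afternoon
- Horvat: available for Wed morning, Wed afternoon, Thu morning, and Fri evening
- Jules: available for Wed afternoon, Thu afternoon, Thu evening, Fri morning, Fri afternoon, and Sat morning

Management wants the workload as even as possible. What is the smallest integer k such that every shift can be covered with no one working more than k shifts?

With 4 tutors and 16 worker-slots to fill, someone must work at least ⌈16/4⌉ = 4 shifts, so k ≥ 4.
k = 4 works: Wed morning→Horvat, Wed afternoon→Horvat, Wed evening→Costa, Thu morning→Priya+Horvat, Thu afternoon→Priya+Jules, Thu evening→Priya+Jules, Fri morning→Priya+Jules, Fri afternoon→Costa, Fri evening→Horvat, Sat morning→Costa+Jules, Sat afternoon→Costa.
Loads: Priya 4, Costa 4, Horvat 4, Jules 4 — all ≤ 4.

4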